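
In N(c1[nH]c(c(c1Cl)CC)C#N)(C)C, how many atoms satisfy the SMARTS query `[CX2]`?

1

Check the 13 heavy atoms by environment: 1× n (aromatic, X3) → no; 4× c (aromatic, X3) → no; 1× Cl (X1) → no; 1× N (X3) → no; 4× C (X4) → no; 1× C (X2) → match; 1× N (X1) → no.
That gives 1 matching atom.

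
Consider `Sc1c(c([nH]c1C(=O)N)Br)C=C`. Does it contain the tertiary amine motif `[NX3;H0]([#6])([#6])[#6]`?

The pattern [NX3;H0]([#6])([#6])[#6] describes a trivalent nitrogen with no H, bonded to three carbons — a tertiary amine.
The closest candidate here is a primary amide (-C(=O)NH2), but the amide nitrogen has H2 and only one carbon neighbour. No other fragment satisfies the full query, so there is no match.

No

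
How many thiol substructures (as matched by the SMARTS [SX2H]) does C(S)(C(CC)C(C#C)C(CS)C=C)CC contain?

[SX2H] is the SMARTS for a thiol: an aliphatic sulfur with two connections, one being H.
The molecule carries 2 separate instances of a thiol (-SH) meeting every constraint; each maps to a distinct set of atoms, giving 2 matches.

2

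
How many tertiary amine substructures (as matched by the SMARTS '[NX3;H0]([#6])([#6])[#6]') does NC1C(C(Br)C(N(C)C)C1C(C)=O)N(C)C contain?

2

[NX3;H0]([#6])([#6])[#6] is the SMARTS for a tertiary amine: a trivalent nitrogen with no H, bonded to three carbons.
The molecule carries 2 separate instances of a dimethylamino group (-N(CH3)2) meeting every constraint; each maps to a distinct set of atoms, giving 2 matches.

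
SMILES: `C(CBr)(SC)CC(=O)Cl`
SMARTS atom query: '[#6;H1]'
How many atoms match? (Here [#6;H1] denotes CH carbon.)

The query [#6;H1] means: any carbon bearing exactly one hydrogen.
Check the 9 heavy atoms by environment: 2× C (H2) → no; 1× C (H1) → match; 1× Br (H0) → no; 1× C (H0) → no; 1× O (H0) → no; 1× Cl (H0) → no; 1× S (H0) → no; 1× C (H3) → no.
That gives 1 matching atom.

1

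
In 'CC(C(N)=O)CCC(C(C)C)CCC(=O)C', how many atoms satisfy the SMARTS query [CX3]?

2

The query [CX3] means: C with X3: aliphatic carbon with exactly 3 total connections.
Check the 16 heavy atoms by environment: 11× C (X4) → no; 2× C (X3) → match; 2× O (X1) → no; 1× N (X3) → no.
That gives 2 matching atoms.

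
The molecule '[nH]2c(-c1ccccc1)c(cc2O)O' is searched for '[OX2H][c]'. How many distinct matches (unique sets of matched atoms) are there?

2

[OX2H][c] is the SMARTS for a phenol: a hydroxyl oxygen attached to an aromatic carbon.
The molecule carries 2 separate instances of a hydroxyl group (-OH) meeting every constraint; each maps to a distinct set of atoms, giving 2 matches.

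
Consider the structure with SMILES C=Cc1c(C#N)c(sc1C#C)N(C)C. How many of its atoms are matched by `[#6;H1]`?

2

The query [#6;H1] means: any carbon bearing exactly one hydrogen.
Check the 14 heavy atoms by environment: 1× s (aromatic, H0) → no; 4× c (aromatic, H0) → no; 2× C (H0) → no; 2× N (H0) → no; 2× C (H3) → no; 2× C (H1) → match; 1× C (H2) → no.
That gives 2 matching atoms.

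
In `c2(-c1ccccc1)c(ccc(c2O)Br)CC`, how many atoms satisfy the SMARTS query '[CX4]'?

The query [CX4] means: C with X4: aliphatic carbon with exactly 4 total connections (bonds + H).
Check the 16 heavy atoms by environment: 12× c (aromatic, X3) → no; 1× O (X2) → no; 1× Br (X1) → no; 2× C (X4) → match.
That gives 2 matching atoms.

2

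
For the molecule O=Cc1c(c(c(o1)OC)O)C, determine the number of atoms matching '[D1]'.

Check the 11 heavy atoms by environment: 1× o (aromatic, D2) → no; 4× c (aromatic, D3) → no; 2× O (D1) → match; 1× O (D2) → no; 2× C (D1) → match; 1× C (D2) → no.
Summing the matching environments: 2 + 2 = 4 matching atoms.

4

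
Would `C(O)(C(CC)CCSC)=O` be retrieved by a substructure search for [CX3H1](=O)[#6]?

The pattern [CX3H1](=O)[#6] describes an sp2 carbon with one H, double-bonded to O and single-bonded to carbon — an aldehyde.
The closest candidate here is a carboxylic acid group (-C(=O)OH), but the carbonyl carbon has H0 and is bonded to O, not H1. No other fragment satisfies the full query, so there is no match.

No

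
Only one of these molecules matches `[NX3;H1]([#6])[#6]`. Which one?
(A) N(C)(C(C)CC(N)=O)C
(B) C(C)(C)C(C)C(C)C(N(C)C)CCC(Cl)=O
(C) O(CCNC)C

C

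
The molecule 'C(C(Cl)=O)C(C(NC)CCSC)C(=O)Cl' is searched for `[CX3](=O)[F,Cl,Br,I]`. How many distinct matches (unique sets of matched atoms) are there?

2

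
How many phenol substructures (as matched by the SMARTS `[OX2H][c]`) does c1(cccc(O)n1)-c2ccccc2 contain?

1

[OX2H][c] is the SMARTS for a phenol: a hydroxyl oxygen attached to an aromatic carbon.
Exactly one fragment in the molecule meets all constraints, giving 1 match.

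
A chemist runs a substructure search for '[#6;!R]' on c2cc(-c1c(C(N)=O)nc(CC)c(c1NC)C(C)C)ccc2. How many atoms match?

The query [#6;!R] means: carbon not in any ring.
Check the 22 heavy atoms by environment: 1× n (aromatic, in 6-ring) → no; 11× c (aromatic, in 6-ring) → no; 7× C (acyclic) → match; 2× N (acyclic) → no; 1× O (acyclic) → no.
That gives 7 matching atoms.

7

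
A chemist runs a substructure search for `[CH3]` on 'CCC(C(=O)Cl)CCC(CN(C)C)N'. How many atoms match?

3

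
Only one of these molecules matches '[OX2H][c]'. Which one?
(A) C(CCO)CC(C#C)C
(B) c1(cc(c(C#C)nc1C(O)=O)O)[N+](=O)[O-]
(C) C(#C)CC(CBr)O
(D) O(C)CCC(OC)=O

[OX2H][c] describes a hydroxyl oxygen attached to an aromatic carbon (a phenol).
(A) has a hydroxyl group (-OH) but the -OH is on an aliphatic carbon, not an aromatic c.
(B) contains a hydroxyl group (-OH), which satisfies every atom and bond constraint.
(C) has a hydroxyl group (-OH) but the -OH is on an aliphatic carbon, not an aromatic c.
(D) has a methoxy ether (-OCH3) but the oxygen has H0, not H1.
So the answer is (B).

B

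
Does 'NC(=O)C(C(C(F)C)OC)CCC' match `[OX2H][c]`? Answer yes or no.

No

The pattern [OX2H][c] describes a hydroxyl oxygen attached to an aromatic carbon — a phenol.
The closest candidate here is a methoxy ether (-OCH3), but the oxygen has H0, not H1. No other fragment satisfies the full query, so there is no match.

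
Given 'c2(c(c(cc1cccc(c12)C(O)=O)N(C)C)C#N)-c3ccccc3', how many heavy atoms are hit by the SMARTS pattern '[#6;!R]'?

4

The query [#6;!R] means: carbon not in any ring.
Check the 24 heavy atoms by environment: 16× c (aromatic, in 6-ring) → no; 4× C (acyclic) → match; 2× N (acyclic) → no; 2× O (acyclic) → no.
That gives 4 matching atoms.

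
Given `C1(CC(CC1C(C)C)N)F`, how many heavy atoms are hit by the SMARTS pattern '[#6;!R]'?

The query [#6;!R] means: carbon not in any ring.
Check the 10 heavy atoms by environment: 5× C (in 5-ring) → no; 1× N (acyclic) → no; 3× C (acyclic) → match; 1× F (acyclic) → no.
That gives 3 matching atoms.

3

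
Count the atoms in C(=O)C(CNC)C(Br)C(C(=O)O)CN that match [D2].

4

The query [D2] means: atom with exactly two heavy-atom neighbours.
Check the 14 heavy atoms by environment: 3× C (D2) → match; 4× C (D3) → no; 3× O (D1) → no; 1× N (D2) → match; 1× C (D1) → no; 1× Br (D1) → no; 1× N (D1) → no.
Summing the matching environments: 3 + 1 = 4 matching atoms.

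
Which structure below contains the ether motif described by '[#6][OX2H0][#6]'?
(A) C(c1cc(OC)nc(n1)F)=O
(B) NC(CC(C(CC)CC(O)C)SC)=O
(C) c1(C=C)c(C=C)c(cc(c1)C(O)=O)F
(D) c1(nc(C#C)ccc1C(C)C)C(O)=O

[#6][OX2H0][#6] describes an aliphatic oxygen bridging two carbons with no H on the oxygen (an ether).
(A) contains a methoxy ether (-OCH3), which satisfies every atom and bond constraint.
(B) has a hydroxyl group (-OH) but the oxygen has H1, not H0 bridging two carbons.
(C) has a carboxylic acid group (-C(=O)OH) but the -OH oxygen has H1; the =O is OX1, not OX2.
(D) has a carboxylic acid group (-C(=O)OH) but the -OH oxygen has H1; the =O is OX1, not OX2.
So the answer is (A).

A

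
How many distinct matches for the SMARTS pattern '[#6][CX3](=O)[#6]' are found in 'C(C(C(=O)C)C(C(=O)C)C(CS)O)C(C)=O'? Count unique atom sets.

[#6][CX3](=O)[#6] is the SMARTS for a ketone: a carbonyl carbon (no H) flanked by two carbons.
The molecule carries 3 separate instances of an acetyl/ketone group (-C(=O)CH3) meeting every constraint; each maps to a distinct set of atoms, giving 3 matches.

3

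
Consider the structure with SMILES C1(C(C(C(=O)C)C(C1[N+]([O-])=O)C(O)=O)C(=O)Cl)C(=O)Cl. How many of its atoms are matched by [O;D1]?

The query [O;D1] means: aliphatic oxygen bonded to exactly one heavy atom.
Check the 20 heavy atoms by environment: 9× C (D3) → no; 6× O (D1) → match; 1× C (D1) → no; 1× N (charge +1, D3) → no; 1× O (charge -1, D1) → match; 2× Cl (D1) → no.
Summing the matching environments: 6 + 1 = 7 matching atoms.

7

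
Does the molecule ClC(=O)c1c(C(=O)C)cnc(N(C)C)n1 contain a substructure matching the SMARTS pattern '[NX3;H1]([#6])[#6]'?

No

The pattern [NX3;H1]([#6])[#6] describes a trivalent nitrogen with one H, bonded to two carbons — a secondary amine.
The closest candidate here is a dimethylamino group (-N(CH3)2), but the nitrogen has H0, not H1. No other fragment satisfies the full query, so there is no match.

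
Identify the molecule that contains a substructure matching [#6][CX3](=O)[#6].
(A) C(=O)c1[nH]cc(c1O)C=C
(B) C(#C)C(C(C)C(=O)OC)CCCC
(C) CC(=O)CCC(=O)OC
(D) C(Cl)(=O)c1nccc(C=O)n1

[#6][CX3](=O)[#6] describes a carbonyl carbon (no H) flanked by two carbons (a ketone).
(A) has an aldehyde (-CHO) but the carbonyl carbon has H1, so it is not flanked by two carbons.
(B) has a methyl-ester group (-C(=O)OCH3) but one neighbour of the carbonyl carbon is O, not C.
(C) contains an acetyl/ketone group (-C(=O)CH3), which satisfies every atom and bond constraint.
(D) has an aldehyde (-CHO) but the carbonyl carbon has H1, so it is not flanked by two carbons.
So the answer is (C).

C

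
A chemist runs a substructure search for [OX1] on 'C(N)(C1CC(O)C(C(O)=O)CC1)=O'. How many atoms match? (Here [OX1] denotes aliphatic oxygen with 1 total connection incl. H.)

Check the 13 heavy atoms by environment: 6× C (X4) → no; 2× C (X3) → no; 2× O (X1) → match; 2× O (X2) → no; 1× N (X3) → no.
That gives 2 matching atoms.

2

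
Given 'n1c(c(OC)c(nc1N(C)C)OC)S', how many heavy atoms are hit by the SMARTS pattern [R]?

6

The query [R] means: R matches any atom that is part of a ring.
Check the 14 heavy atoms by environment: 2× n (aromatic, in 6-ring) → match; 4× c (aromatic, in 6-ring) → match; 1× S (acyclic) → no; 2× O (acyclic) → no; 4× C (acyclic) → no; 1× N (acyclic) → no.
Summing the matching environments: 2 + 4 = 6 matching atoms.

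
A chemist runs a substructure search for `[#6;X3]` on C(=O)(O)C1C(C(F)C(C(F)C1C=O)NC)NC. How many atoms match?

2

The query [#6;X3] means: any carbon (aromatic or not) with three total connections.
Check the 17 heavy atoms by environment: 8× C (X4) → no; 2× F (X1) → no; 2× C (X3) → match; 2× O (X1) → no; 1× O (X2) → no; 2× N (X3) → no.
That gives 2 matching atoms.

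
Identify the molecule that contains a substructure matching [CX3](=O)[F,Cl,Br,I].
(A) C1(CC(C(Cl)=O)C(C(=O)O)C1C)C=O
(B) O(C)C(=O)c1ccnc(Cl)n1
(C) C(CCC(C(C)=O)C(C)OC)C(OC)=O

A

[CX3](=O)[F,Cl,Br,I] describes a carbonyl carbon bonded to a halogen (an acyl halide).
(A) contains an acyl chloride (-C(=O)Cl), which satisfies every atom and bond constraint.
(B) has a chloro substituent but the Cl is not on a carbonyl carbon.
(C) has a methyl-ester group (-C(=O)OCH3) but the carbonyl is bonded to -O-C, not to a halogen.
So the answer is (A).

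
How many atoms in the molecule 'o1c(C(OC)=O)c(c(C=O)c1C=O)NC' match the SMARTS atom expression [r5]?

5

The query [r5] means: r5 matches atoms in a five-membered ring.
Check the 15 heavy atoms by environment: 1× o (aromatic, in 5-ring) → match; 4× c (aromatic, in 5-ring) → match; 5× C (acyclic) → no; 4× O (acyclic) → no; 1× N (acyclic) → no.
Summing the matching environments: 1 + 4 = 5 matching atoms.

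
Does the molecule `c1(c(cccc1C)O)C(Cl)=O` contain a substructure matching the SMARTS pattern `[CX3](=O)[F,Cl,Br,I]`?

The pattern [CX3](=O)[F,Cl,Br,I] describes a carbonyl carbon bonded to a halogen — an acyl halide.
The molecule carries an acyl chloride (-C(=O)Cl), whose atoms satisfy every constraint of the query, so the pattern matches.

Yes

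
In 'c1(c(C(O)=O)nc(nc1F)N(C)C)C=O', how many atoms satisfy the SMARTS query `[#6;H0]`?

5

The query [#6;H0] means: any carbon with no attached hydrogen.
Check the 15 heavy atoms by environment: 2× n (aromatic, H0) → no; 4× c (aromatic, H0) → match; 1× C (H0) → match; 2× O (H0) → no; 1× O (H1) → no; 1× N (H0) → no; 2× C (H3) → no; 1× F (H0) → no; 1× C (H1) → no.
Summing the matching environments: 4 + 1 = 5 matching atoms.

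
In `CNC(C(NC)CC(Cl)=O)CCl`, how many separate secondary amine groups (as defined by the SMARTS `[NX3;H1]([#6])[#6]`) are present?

2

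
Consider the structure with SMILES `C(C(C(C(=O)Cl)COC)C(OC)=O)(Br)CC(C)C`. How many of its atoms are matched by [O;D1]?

The query [O;D1] means: aliphatic oxygen bonded to exactly one heavy atom.
Check the 18 heavy atoms by environment: 2× C (D2) → no; 6× C (D3) → no; 2× O (D2) → no; 4× C (D1) → no; 1× Br (D1) → no; 2× O (D1) → match; 1× Cl (D1) → no.
That gives 2 matching atoms.

2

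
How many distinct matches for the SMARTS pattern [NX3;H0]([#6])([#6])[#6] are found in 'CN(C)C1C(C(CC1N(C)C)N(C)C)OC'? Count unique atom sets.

3

[NX3;H0]([#6])([#6])[#6] is the SMARTS for a tertiary amine: a trivalent nitrogen with no H, bonded to three carbons.
The molecule carries 3 separate instances of a dimethylamino group (-N(CH3)2) meeting every constraint; each maps to a distinct set of atoms, giving 3 matches.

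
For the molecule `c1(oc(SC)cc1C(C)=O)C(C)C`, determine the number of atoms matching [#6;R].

4

The query [#6;R] means: carbon that is part of a ring.
Check the 13 heavy atoms by environment: 1× o (aromatic, in 5-ring) → no; 4× c (aromatic, in 5-ring) → match; 6× C (acyclic) → no; 1× S (acyclic) → no; 1× O (acyclic) → no.
That gives 4 matching atoms.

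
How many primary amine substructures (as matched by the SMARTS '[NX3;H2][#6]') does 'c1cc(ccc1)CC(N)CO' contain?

1

[NX3;H2][#6] is the SMARTS for a primary amine: a trivalent nitrogen with two H attached to carbon.
Exactly one fragment in the molecule meets all constraints, giving 1 match.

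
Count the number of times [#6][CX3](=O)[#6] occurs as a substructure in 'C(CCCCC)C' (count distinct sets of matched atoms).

[#6][CX3](=O)[#6] is the SMARTS for a ketone: a carbonyl carbon (no H) flanked by two carbons.
No fragment in the molecule satisfies every constraint, giving 0 matches.

0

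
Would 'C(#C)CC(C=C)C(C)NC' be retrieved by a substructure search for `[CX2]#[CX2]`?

Yes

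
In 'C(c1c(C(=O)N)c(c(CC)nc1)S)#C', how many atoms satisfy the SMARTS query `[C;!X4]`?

3

Check the 14 heavy atoms by environment: 1× n (aromatic, X2) → no; 5× c (aromatic, X3) → no; 1× S (X2) → no; 2× C (X4) → no; 2× C (X2) → match; 1× C (X3) → match; 1× O (X1) → no; 1× N (X3) → no.
Summing the matching environments: 2 + 1 = 3 matching atoms.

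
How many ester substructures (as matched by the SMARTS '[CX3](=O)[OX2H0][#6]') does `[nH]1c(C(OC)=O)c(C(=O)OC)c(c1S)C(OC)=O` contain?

3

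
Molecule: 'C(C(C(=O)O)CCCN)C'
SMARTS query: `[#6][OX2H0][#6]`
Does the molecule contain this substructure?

No

The pattern [#6][OX2H0][#6] describes an aliphatic oxygen bridging two carbons with no H on the oxygen — an ether.
The closest candidate here is a carboxylic acid group (-C(=O)OH), but the -OH oxygen has H1; the =O is OX1, not OX2. No other fragment satisfies the full query, so there is no match.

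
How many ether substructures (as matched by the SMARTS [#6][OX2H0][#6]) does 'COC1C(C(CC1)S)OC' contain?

2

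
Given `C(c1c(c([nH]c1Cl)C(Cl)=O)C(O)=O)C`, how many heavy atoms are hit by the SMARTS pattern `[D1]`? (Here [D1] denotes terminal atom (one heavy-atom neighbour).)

6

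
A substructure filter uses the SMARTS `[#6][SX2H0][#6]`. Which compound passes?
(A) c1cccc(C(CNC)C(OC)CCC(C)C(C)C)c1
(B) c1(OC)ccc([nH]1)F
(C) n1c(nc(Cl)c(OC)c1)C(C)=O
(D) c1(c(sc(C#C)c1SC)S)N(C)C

[#6][SX2H0][#6] describes an aliphatic sulfur bridging two carbons with no H on the sulfur (a thioether).
(A) has a methoxy ether (-OCH3) but the bridging atom is O, not S.
(B) has a methoxy ether (-OCH3) but the bridging atom is O, not S.
(C) has a methoxy ether (-OCH3) but the bridging atom is O, not S.
(D) contains a methylthio ether (-SCH3), which satisfies every atom and bond constraint.
So the answer is (D).

D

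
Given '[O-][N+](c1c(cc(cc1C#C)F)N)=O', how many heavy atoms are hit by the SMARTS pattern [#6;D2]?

3

Check the 13 heavy atoms by environment: 4× c (aromatic, D3) → no; 2× c (aromatic, D2) → match; 1× N (charge +1, D3) → no; 1× O (charge -1, D1) → no; 1× O (D1) → no; 1× F (D1) → no; 1× C (D2) → match; 1× C (D1) → no; 1× N (D1) → no.
Summing the matching environments: 2 + 1 = 3 matching atoms.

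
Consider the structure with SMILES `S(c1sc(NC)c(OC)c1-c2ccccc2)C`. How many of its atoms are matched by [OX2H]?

0

Check the 17 heavy atoms by environment: 1× s (aromatic, H0, X2) → no; 5× c (aromatic, H0, X3) → no; 1× O (H0, X2) → no; 3× C (H3, X4) → no; 1× S (H0, X2) → no; 5× c (aromatic, H1, X3) → no; 1× N (H1, X3) → no.
No environment satisfies the query, so 0 matching atoms.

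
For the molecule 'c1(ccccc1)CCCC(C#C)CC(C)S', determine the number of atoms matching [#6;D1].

2

The query [#6;D1] means: carbon bonded to exactly one heavy atom.
Check the 16 heavy atoms by environment: 2× C (D1) → match; 2× C (D3) → no; 5× C (D2) → no; 1× S (D1) → no; 1× c (aromatic, D3) → no; 5× c (aromatic, D2) → no.
That gives 2 matching atoms.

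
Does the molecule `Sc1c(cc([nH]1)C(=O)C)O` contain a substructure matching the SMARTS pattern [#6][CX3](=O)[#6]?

The pattern [#6][CX3](=O)[#6] describes a carbonyl carbon (no H) flanked by two carbons — a ketone.
The molecule carries an acetyl/ketone group (-C(=O)CH3), whose atoms satisfy every constraint of the query, so the pattern matches.

Yes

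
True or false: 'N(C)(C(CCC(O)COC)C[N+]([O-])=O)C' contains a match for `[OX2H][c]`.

The pattern [OX2H][c] describes a hydroxyl oxygen attached to an aromatic carbon — a phenol.
The closest candidate here is a hydroxyl group (-OH), but the -OH is on an aliphatic carbon, not an aromatic c. No other fragment satisfies the full query, so there is no match.

False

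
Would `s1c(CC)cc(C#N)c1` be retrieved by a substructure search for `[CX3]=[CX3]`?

No

The pattern [CX3]=[CX3] describes a non-aromatic C=C double bond between two sp2 carbons — an alkene.
The closest candidate here is an ethyl group (-CH2CH3), but its C-C bond is a single bond between CX4 carbons, not CX3=CX3. No other fragment satisfies the full query, so there is no match.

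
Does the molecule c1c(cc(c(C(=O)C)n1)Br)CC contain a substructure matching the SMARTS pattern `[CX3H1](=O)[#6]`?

No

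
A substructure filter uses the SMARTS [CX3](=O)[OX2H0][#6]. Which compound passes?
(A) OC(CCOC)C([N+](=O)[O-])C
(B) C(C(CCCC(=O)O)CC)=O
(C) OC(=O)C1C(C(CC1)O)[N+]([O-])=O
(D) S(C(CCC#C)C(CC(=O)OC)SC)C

D

[CX3](=O)[OX2H0][#6] describes a carbonyl carbon bonded to an oxygen that is itself bonded to carbon (no H on that O) (an ester).
(A) has a methoxy ether (-OCH3) but the ether oxygen is not adjacent to a C=O carbon.
(B) has a carboxylic acid group (-C(=O)OH) but the singly-bonded O carries H (OX2H1, not H0).
(C) has a carboxylic acid group (-C(=O)OH) but the singly-bonded O carries H (OX2H1, not H0).
(D) contains a methyl-ester group (-C(=O)OCH3), which satisfies every atom and bond constraint.
So the answer is (D).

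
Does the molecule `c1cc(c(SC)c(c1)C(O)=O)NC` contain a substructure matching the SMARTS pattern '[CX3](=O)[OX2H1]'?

The pattern [CX3](=O)[OX2H1] describes an sp2 carbon double-bonded to O and single-bonded to an -OH oxygen — a carboxylic acid.
The molecule carries a carboxylic acid group (-C(=O)OH), whose atoms satisfy every constraint of the query, so the pattern matches.

Yes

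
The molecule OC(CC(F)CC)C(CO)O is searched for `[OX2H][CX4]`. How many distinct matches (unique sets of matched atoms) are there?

3

[OX2H][CX4] is the SMARTS for an aliphatic alcohol: a hydroxyl oxygen bound to an sp3 (X4) carbon.
The molecule carries 3 separate instances of a hydroxyl group (-OH) meeting every constraint; each maps to a distinct set of atoms, giving 3 matches.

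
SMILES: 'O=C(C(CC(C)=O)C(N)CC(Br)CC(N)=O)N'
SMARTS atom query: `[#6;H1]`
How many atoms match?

The query [#6;H1] means: any carbon bearing exactly one hydrogen.
Check the 17 heavy atoms by environment: 3× C (H2) → no; 3× C (H1) → match; 3× C (H0) → no; 3× O (H0) → no; 3× N (H2) → no; 1× Br (H0) → no; 1× C (H3) → no.
That gives 3 matching atoms.

3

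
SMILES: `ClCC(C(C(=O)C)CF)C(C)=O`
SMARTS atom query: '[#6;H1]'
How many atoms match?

2

The query [#6;H1] means: any carbon bearing exactly one hydrogen.
Check the 12 heavy atoms by environment: 2× C (H2) → no; 2× C (H1) → match; 2× C (H0) → no; 2× O (H0) → no; 2× C (H3) → no; 1× F (H0) → no; 1× Cl (H0) → no.
That gives 2 matching atoms.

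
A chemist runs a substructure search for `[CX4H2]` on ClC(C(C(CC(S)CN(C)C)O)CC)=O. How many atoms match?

The query [CX4H2] means: sp3 carbon (X4) with exactly two hydrogens.
Check the 15 heavy atoms by environment: 3× C (H3, X4) → no; 3× C (H2, X4) → match; 3× C (H1, X4) → no; 1× C (H0, X3) → no; 1× O (H0, X1) → no; 1× Cl (H0, X1) → no; 1× O (H1, X2) → no; 1× N (H0, X3) → no; 1× S (H1, X2) → no.
That gives 3 matching atoms.

3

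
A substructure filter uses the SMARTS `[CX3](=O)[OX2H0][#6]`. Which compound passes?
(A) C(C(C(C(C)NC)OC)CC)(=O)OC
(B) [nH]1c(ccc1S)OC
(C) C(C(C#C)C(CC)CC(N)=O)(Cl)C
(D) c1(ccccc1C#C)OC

A

[CX3](=O)[OX2H0][#6] describes a carbonyl carbon bonded to an oxygen that is itself bonded to carbon (no H on that O) (an ester).
(A) contains a methyl-ester group (-C(=O)OCH3), which satisfies every atom and bond constraint.
(B) has a methoxy ether (-OCH3) but the ether oxygen is not adjacent to a C=O carbon.
(C) has a primary amide (-C(=O)NH2) but the carbonyl is bonded to N, not to an O-C linkage.
(D) has a methoxy ether (-OCH3) but the ether oxygen is not adjacent to a C=O carbon.
So the answer is (A).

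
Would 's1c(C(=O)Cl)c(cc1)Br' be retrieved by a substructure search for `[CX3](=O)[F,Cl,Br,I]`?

Yes

The pattern [CX3](=O)[F,Cl,Br,I] describes a carbonyl carbon bonded to a halogen — an acyl halide.
The molecule carries an acyl chloride (-C(=O)Cl), whose atoms satisfy every constraint of the query, so the pattern matches.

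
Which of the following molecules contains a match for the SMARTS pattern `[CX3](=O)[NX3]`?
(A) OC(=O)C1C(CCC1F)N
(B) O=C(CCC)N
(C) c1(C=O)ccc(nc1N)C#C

B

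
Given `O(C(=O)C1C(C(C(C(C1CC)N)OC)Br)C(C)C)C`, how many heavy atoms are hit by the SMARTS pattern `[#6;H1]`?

7

The query [#6;H1] means: any carbon bearing exactly one hydrogen.
Check the 19 heavy atoms by environment: 7× C (H1) → match; 5× C (H3) → no; 1× C (H2) → no; 3× O (H0) → no; 1× C (H0) → no; 1× N (H2) → no; 1× Br (H0) → no.
That gives 7 matching atoms.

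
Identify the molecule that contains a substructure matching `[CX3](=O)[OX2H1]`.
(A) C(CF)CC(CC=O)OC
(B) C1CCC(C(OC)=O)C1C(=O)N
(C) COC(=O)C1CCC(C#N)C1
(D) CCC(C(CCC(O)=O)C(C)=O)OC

[CX3](=O)[OX2H1] describes an sp2 carbon double-bonded to O and single-bonded to an -OH oxygen (a carboxylic acid).
(A) has an aldehyde (-CHO) but there is no singly-bonded oxygen on the carbonyl carbon.
(B) has a methyl-ester group (-C(=O)OCH3) but the singly-bonded O has no H (OX2H0, not OX2H1).
(C) has a methyl-ester group (-C(=O)OCH3) but the singly-bonded O has no H (OX2H0, not OX2H1).
(D) contains a carboxylic acid group (-C(=O)OH), which satisfies every atom and bond constraint.
So the answer is (D).

D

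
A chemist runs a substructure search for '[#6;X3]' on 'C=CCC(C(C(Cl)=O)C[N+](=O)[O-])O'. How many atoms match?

The query [#6;X3] means: any carbon (aromatic or not) with three total connections.
Check the 13 heavy atoms by environment: 4× C (X4) → no; 3× C (X3) → match; 2× O (X1) → no; 1× Cl (X1) → no; 1× N (charge +1, X3) → no; 1× O (charge -1, X1) → no; 1× O (X2) → no.
That gives 3 matching atoms.

3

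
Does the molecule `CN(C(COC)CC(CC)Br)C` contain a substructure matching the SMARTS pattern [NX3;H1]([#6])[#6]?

The pattern [NX3;H1]([#6])[#6] describes a trivalent nitrogen with one H, bonded to two carbons — a secondary amine.
The closest candidate here is a dimethylamino group (-N(CH3)2), but the nitrogen has H0, not H1. No other fragment satisfies the full query, so there is no match.

No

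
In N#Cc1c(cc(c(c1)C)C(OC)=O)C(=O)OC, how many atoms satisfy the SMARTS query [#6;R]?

6

Check the 17 heavy atoms by environment: 6× c (aromatic, in 6-ring) → match; 6× C (acyclic) → no; 4× O (acyclic) → no; 1× N (acyclic) → no.
That gives 6 matching atoms.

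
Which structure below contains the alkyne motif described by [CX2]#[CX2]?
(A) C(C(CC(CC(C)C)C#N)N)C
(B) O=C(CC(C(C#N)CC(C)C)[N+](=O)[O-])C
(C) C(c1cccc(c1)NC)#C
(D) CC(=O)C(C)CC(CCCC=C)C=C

[CX2]#[CX2] describes a carbon-carbon triple bond (an alkyne).
(A) has a nitrile (-C#N) but the triple bond is C#N, not C#C.
(B) has a nitrile (-C#N) but the triple bond is C#N, not C#C.
(C) contains an ethynyl group (-C#CH), which satisfies every atom and bond constraint.
(D) has a vinyl group (-CH=CH2) but the C=C is a double bond; both carbons are CX3, not CX2.
So the answer is (C).

C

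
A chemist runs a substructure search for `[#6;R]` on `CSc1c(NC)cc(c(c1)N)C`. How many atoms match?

6

Check the 12 heavy atoms by environment: 6× c (aromatic, in 6-ring) → match; 2× N (acyclic) → no; 1× S (acyclic) → no; 3× C (acyclic) → no.
That gives 6 matching atoms.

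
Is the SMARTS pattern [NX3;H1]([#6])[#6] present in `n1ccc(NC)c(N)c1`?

Yes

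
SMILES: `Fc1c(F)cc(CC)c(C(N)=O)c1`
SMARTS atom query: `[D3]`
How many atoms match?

5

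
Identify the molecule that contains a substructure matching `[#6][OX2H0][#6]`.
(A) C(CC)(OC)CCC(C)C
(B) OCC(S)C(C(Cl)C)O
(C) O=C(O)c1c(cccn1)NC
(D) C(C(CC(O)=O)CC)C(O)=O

A

[#6][OX2H0][#6] describes an aliphatic oxygen bridging two carbons with no H on the oxygen (an ether).
(A) contains a methoxy ether (-OCH3), which satisfies every atom and bond constraint.
(B) has a hydroxyl group (-OH) but the oxygen has H1, not H0 bridging two carbons.
(C) has a carboxylic acid group (-C(=O)OH) but the -OH oxygen has H1; the =O is OX1, not OX2.
(D) has a carboxylic acid group (-C(=O)OH) but the -OH oxygen has H1; the =O is OX1, not OX2.
So the answer is (A).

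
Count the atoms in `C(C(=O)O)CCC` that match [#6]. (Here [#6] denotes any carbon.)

5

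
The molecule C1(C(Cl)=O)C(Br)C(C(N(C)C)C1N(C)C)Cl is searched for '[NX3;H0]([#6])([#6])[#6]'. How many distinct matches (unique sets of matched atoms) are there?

2

[NX3;H0]([#6])([#6])[#6] is the SMARTS for a tertiary amine: a trivalent nitrogen with no H, bonded to three carbons.
The molecule carries 2 separate instances of a dimethylamino group (-N(CH3)2) meeting every constraint; each maps to a distinct set of atoms, giving 2 matches.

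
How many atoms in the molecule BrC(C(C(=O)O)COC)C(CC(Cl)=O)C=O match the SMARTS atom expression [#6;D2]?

3

The query [#6;D2] means: any carbon bonded to exactly two heavy atoms.
Check the 16 heavy atoms by environment: 3× C (D2) → match; 5× C (D3) → no; 4× O (D1) → no; 1× Cl (D1) → no; 1× Br (D1) → no; 1× O (D2) → no; 1× C (D1) → no.
That gives 3 matching atoms.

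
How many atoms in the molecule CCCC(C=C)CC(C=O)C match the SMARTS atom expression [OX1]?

1

The query [OX1] means: aliphatic oxygen with one total connection — typically a carbonyl =O or an oxide.
Check the 11 heavy atoms by environment: 7× C (X4) → no; 3× C (X3) → no; 1× O (X1) → match.
That gives 1 matching atom.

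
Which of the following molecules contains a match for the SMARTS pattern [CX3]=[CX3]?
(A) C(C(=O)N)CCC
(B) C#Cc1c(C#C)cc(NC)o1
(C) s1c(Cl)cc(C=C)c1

C

[CX3]=[CX3] describes a non-aromatic C=C double bond between two sp2 carbons (an alkene).
(A) has an ethyl group (-CH2CH3) but its C-C bond is a single bond between CX4 carbons, not CX3=CX3.
(B) has an ethynyl group (-C#CH) but the C-C bond is a triple bond, not a double bond.
(C) contains a vinyl group (-CH=CH2), which satisfies every atom and bond constraint.
So the answer is (C).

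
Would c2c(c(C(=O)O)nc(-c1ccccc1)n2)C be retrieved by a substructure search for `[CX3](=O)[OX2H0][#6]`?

No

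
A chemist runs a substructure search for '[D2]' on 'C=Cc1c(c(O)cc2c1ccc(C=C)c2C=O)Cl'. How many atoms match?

6

The query [D2] means: atom with exactly two heavy-atom neighbours.
Check the 18 heavy atoms by environment: 7× c (aromatic, D3) → no; 3× c (aromatic, D2) → match; 1× Cl (D1) → no; 3× C (D2) → match; 2× O (D1) → no; 2× C (D1) → no.
Summing the matching environments: 3 + 3 = 6 matching atoms.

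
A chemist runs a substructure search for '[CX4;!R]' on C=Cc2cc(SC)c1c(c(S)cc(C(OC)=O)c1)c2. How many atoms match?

The query [CX4;!R] means: aliphatic carbon with four total connections, not in a ring.
Check the 19 heavy atoms by environment: 10× c (aromatic, X3, in 6-ring) → no; 2× S (X2, acyclic) → no; 3× C (X3, acyclic) → no; 1× O (X1, acyclic) → no; 1× O (X2, acyclic) → no; 2× C (X4, acyclic) → match.
That gives 2 matching atoms.

2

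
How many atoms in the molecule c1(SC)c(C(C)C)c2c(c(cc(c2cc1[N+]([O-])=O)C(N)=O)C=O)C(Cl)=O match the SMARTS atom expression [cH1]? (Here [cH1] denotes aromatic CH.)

2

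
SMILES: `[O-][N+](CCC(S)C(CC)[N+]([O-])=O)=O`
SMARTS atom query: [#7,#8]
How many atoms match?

6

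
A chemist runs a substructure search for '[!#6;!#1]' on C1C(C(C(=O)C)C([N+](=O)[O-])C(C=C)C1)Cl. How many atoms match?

5

The query [!#6;!#1] means: not carbon and not hydrogen — any heteroatom.
Check the 15 heavy atoms by environment: 10× C → no; 2× O → match; 1× N (charge +1) → match; 1× O (charge -1) → match; 1× Cl → match.
Summing the matching environments: 2 + 1 + 1 + 1 = 5 matching atoms.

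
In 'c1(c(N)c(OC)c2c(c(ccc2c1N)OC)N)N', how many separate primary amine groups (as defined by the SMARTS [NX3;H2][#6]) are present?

4

[NX3;H2][#6] is the SMARTS for a primary amine: a trivalent nitrogen with two H attached to carbon.
The molecule carries 4 separate instances of a primary amino group (-NH2) meeting every constraint; each maps to a distinct set of atoms, giving 4 matches.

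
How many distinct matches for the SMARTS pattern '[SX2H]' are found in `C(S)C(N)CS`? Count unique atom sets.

2

[SX2H] is the SMARTS for a thiol: an aliphatic sulfur with two connections, one being H.
The molecule carries 2 separate instances of a thiol (-SH) meeting every constraint; each maps to a distinct set of atoms, giving 2 matches.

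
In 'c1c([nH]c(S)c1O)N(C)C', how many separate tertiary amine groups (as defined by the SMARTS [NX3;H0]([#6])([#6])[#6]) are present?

1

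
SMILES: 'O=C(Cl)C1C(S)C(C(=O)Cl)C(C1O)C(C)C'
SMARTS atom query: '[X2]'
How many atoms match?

2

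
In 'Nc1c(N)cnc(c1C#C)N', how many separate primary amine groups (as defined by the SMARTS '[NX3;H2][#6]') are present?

3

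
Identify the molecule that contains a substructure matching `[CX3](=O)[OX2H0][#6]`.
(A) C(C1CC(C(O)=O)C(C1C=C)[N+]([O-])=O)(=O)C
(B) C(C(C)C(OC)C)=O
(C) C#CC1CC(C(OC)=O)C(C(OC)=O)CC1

C

[CX3](=O)[OX2H0][#6] describes a carbonyl carbon bonded to an oxygen that is itself bonded to carbon (no H on that O) (an ester).
(A) has a carboxylic acid group (-C(=O)OH) but the singly-bonded O carries H (OX2H1, not H0).
(B) has a methoxy ether (-OCH3) but the ether oxygen is not adjacent to a C=O carbon.
(C) contains a methyl-ester group (-C(=O)OCH3), which satisfies every atom and bond constraint.
So the answer is (C).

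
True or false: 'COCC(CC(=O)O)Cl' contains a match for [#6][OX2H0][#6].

The pattern [#6][OX2H0][#6] describes an aliphatic oxygen bridging two carbons with no H on the oxygen — an ether.
The molecule carries a methoxy ether (-OCH3), whose atoms satisfy every constraint of the query, so the pattern matches.

True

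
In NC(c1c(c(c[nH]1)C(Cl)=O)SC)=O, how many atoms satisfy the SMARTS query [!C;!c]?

6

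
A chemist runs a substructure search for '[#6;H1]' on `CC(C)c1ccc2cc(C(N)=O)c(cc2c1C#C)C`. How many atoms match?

6

The query [#6;H1] means: any carbon bearing exactly one hydrogen.
Check the 19 heavy atoms by environment: 6× c (aromatic, H0) → no; 4× c (aromatic, H1) → match; 2× C (H0) → no; 1× O (H0) → no; 1× N (H2) → no; 2× C (H1) → match; 3× C (H3) → no.
Summing the matching environments: 4 + 2 = 6 matching atoms.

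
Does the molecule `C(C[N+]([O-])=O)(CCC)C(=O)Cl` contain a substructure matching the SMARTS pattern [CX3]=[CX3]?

No

The pattern [CX3]=[CX3] describes a non-aromatic C=C double bond between two sp2 carbons — an alkene.
The closest candidate here is an ethyl group (-CH2CH3), but its C-C bond is a single bond between CX4 carbons, not CX3=CX3. No other fragment satisfies the full query, so there is no match.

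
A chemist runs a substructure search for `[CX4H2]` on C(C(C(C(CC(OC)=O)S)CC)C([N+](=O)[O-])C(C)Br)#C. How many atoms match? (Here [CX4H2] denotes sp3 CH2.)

2

Check the 20 heavy atoms by environment: 2× C (H2, X4) → match; 5× C (H1, X4) → no; 3× C (H3, X4) → no; 1× S (H1, X2) → no; 1× Br (H0, X1) → no; 1× N (charge +1, H0, X3) → no; 1× O (charge -1, H0, X1) → no; 2× O (H0, X1) → no; 1× C (H0, X3) → no; 1× O (H0, X2) → no; 1× C (H0, X2) → no; 1× C (H1, X2) → no.
That gives 2 matching atoms.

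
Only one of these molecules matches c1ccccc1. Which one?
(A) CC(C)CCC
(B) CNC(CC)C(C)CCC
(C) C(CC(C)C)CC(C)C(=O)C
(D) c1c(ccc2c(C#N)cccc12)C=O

D

c1ccccc1 describes six aromatic carbons in a ring (a benzene ring).
(A) has a methyl group (-CH3) but no six-membered all-carbon aromatic ring is present.
(B) has a methyl group (-CH3) but no six-membered all-carbon aromatic ring is present.
(C) has a methyl group (-CH3) but no six-membered all-carbon aromatic ring is present.
(D) contains the required atom environment, so the pattern matches.
So the answer is (D).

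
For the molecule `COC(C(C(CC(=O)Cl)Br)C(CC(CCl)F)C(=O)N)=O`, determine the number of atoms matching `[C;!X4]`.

The query [C;!X4] means: aliphatic carbon that does not have four total connections.
Check the 20 heavy atoms by environment: 8× C (X4) → no; 1× F (X1) → no; 1× Br (X1) → no; 3× C (X3) → match; 3× O (X1) → no; 1× N (X3) → no; 1× O (X2) → no; 2× Cl (X1) → no.
That gives 3 matching atoms.

3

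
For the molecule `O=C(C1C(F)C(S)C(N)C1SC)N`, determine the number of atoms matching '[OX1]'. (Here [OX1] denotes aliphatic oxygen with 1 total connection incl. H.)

1

The query [OX1] means: aliphatic oxygen with one total connection — typically a carbonyl =O or an oxide.
Check the 13 heavy atoms by environment: 6× C (X4) → no; 2× S (X2) → no; 1× F (X1) → no; 2× N (X3) → no; 1× C (X3) → no; 1× O (X1) → match.
That gives 1 matching atom.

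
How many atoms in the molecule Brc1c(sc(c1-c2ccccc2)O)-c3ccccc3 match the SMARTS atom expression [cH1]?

The query [cH1] means: aromatic carbon bearing exactly one hydrogen.
Check the 19 heavy atoms by environment: 1× s (aromatic, H0) → no; 6× c (aromatic, H0) → no; 1× Br (H0) → no; 10× c (aromatic, H1) → match; 1× O (H1) → no.
That gives 10 matching atoms.

10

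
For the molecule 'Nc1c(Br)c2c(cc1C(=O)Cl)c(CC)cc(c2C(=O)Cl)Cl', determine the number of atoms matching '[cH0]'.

8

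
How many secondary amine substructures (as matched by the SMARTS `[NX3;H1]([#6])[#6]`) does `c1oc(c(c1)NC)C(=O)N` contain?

[NX3;H1]([#6])[#6] is the SMARTS for a secondary amine: a trivalent nitrogen with one H, bonded to two carbons.
Exactly one fragment in the molecule meets all constraints, giving 1 match.

1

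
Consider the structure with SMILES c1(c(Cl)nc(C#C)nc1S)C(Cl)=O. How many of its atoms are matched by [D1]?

5

The query [D1] means: atom with exactly one heavy-atom neighbour (degree 1).
Check the 13 heavy atoms by environment: 2× n (aromatic, D2) → no; 4× c (aromatic, D3) → no; 1× C (D3) → no; 1× O (D1) → match; 2× Cl (D1) → match; 1× S (D1) → match; 1× C (D2) → no; 1× C (D1) → match.
Summing the matching environments: 1 + 2 + 1 + 1 = 5 matching atoms.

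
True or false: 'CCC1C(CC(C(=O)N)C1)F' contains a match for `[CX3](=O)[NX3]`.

The pattern [CX3](=O)[NX3] describes a carbonyl carbon bonded to a trivalent nitrogen — an amide.
The molecule carries a primary amide (-C(=O)NH2), whose atoms satisfy every constraint of the query, so the pattern matches.

True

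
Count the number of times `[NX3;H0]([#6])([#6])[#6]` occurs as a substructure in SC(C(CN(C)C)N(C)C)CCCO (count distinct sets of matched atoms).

2

[NX3;H0]([#6])([#6])[#6] is the SMARTS for a tertiary amine: a trivalent nitrogen with no H, bonded to three carbons.
The molecule carries 2 separate instances of a dimethylamino group (-N(CH3)2) meeting every constraint; each maps to a distinct set of atoms, giving 2 matches.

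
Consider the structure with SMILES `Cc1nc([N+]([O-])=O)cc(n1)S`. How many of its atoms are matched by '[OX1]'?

2

The query [OX1] means: aliphatic oxygen with one total connection — typically a carbonyl =O or an oxide.
Check the 11 heavy atoms by environment: 2× n (aromatic, X2) → no; 4× c (aromatic, X3) → no; 1× C (X4) → no; 1× N (charge +1, X3) → no; 1× O (charge -1, X1) → match; 1× O (X1) → match; 1× S (X2) → no.
Summing the matching environments: 1 + 1 = 2 matching atoms.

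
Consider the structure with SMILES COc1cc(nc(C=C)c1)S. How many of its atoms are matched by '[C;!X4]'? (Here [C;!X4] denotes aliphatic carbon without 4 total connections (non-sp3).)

2

Check the 11 heavy atoms by environment: 1× n (aromatic, X2) → no; 5× c (aromatic, X3) → no; 1× S (X2) → no; 1× O (X2) → no; 1× C (X4) → no; 2× C (X3) → match.
That gives 2 matching atoms.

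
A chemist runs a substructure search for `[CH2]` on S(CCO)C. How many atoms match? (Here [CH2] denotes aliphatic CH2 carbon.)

2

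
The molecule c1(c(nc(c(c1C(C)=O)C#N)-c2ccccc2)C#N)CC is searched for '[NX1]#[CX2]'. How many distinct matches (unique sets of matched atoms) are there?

2

[NX1]#[CX2] is the SMARTS for a nitrile: a nitrogen triple-bonded to a two-connected carbon.
The molecule carries 2 separate instances of a nitrile (-C#N) meeting every constraint; each maps to a distinct set of atoms, giving 2 matches.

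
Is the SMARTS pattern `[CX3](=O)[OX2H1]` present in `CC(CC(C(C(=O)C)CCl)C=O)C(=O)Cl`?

No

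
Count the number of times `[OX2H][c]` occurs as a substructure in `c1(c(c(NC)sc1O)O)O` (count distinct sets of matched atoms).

[OX2H][c] is the SMARTS for a phenol: a hydroxyl oxygen attached to an aromatic carbon.
The molecule carries 3 separate instances of a hydroxyl group (-OH) meeting every constraint; each maps to a distinct set of atoms, giving 3 matches.

3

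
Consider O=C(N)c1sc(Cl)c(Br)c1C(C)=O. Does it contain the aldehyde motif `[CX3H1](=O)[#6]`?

The pattern [CX3H1](=O)[#6] describes an sp2 carbon with one H, double-bonded to O and single-bonded to carbon — an aldehyde.
The closest candidate here is an acetyl/ketone group (-C(=O)CH3), but the carbonyl carbon has H0 (two carbon neighbours), not H1. No other fragment satisfies the full query, so there is no match.

No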